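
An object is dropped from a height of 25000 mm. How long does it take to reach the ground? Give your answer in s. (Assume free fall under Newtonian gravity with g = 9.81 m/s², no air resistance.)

h = 25000 mm × 0.001 = 25.0 m
t = √(2h/g) = √(2 × 25.0 / 9.81) = 2.258 s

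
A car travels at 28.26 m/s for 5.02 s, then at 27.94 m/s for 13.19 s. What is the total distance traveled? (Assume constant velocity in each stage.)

d₁ = v₁t₁ = 28.26 × 5.02 = 141.8652 m
d₂ = v₂t₂ = 27.94 × 13.19 = 368.5286 m
d_total = 141.8652 + 368.5286 = 510.39 m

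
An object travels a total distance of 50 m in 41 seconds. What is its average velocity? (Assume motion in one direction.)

v_avg = Δd / Δt = 50 / 41 = 1.22 m/s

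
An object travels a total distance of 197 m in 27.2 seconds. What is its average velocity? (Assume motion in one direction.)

v_avg = Δd / Δt = 197 / 27.2 = 7.24 m/s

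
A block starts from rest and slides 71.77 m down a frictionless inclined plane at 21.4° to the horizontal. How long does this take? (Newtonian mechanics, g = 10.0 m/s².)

a = g sin(θ) = 10.0 × sin(21.4°) = 3.6488 m/s²
t = √(2d/a) = √(2 × 71.77 / 3.6488) = 6.27 s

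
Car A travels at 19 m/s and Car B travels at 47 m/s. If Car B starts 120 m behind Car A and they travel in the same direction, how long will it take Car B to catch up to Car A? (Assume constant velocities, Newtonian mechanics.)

Relative speed: v_rel = 47 - 19 = 28 m/s
Time to catch: t = d₀/v_rel = 120/28 = 4.29 s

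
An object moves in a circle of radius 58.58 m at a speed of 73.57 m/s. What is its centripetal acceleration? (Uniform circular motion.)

a_c = v²/r = 73.57²/58.58 = 5412.5449/58.58 = 92.4 m/s²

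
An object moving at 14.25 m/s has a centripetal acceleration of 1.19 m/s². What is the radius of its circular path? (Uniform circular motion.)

r = v²/a_c = 14.25²/1.19 = 170.64 m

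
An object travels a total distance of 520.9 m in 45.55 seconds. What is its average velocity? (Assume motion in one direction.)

v_avg = Δd / Δt = 520.9 / 45.55 = 11.44 m/s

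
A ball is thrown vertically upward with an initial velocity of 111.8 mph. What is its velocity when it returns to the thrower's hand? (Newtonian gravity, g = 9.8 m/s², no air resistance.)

By conservation of energy (no air resistance), the ball returns to the throw height with the same speed as launch, but directed downward.
|v_ground| = v₀ = 111.8 mph
v_ground = 111.8 mph (downward)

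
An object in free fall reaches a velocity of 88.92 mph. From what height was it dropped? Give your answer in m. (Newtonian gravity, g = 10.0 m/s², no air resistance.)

v = 88.92 mph × 0.44704 = 39.7508 m/s
h = v² / (2g) = 39.7508² / (2 × 10.0) = 79.01 m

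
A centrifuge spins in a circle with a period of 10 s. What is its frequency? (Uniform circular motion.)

f = 1/T = 1/10 = 0.1 Hz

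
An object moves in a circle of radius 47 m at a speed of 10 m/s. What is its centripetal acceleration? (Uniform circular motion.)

a_c = v²/r = 10²/47 = 100/47 = 2.13 m/s²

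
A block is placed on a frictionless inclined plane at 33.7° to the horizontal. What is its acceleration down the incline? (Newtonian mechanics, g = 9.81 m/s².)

a = g sin(θ) = 9.81 × sin(33.7°) = 9.81 × 0.5548 = 5.44 m/s²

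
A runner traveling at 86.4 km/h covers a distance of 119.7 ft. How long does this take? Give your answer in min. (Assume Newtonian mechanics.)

d = 119.7 ft × 0.3048 = 36.4846 m
v = 86.4 km/h × 0.2777777777777778 = 24.0 m/s
t = d / v = 36.4846 / 24.0 = 1.52019 s
t = 1.52019 s / 60.0 = 0.02534 min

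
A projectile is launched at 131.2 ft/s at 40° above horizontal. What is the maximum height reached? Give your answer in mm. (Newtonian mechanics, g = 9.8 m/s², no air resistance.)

v₀ = 131.2 ft/s × 0.3048 = 39.9898 m/s
H = v₀² × sin²(θ) / (2g) = 39.9898² × sin(40°)² / (2 × 9.8) = 1599.18 × 0.413176 / 19.6 = 33.7114 m
H = 33.7114 m / 0.001 = 33710 mm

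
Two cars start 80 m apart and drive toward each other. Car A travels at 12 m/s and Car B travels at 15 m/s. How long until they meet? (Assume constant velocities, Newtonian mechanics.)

Combined speed: v_combined = 12 + 15 = 27 m/s
Time to meet: t = d/v_combined = 80/27 = 2.96 s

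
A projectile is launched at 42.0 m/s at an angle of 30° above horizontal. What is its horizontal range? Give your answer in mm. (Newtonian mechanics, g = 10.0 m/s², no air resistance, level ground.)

R = v₀² × sin(2θ) / g = 42.0² × sin(2 × 30°) / 10.0 = 1764.0 × 0.866025 / 10.0 = 152.767 m
R = 152.767 m / 0.001 = 152800 mm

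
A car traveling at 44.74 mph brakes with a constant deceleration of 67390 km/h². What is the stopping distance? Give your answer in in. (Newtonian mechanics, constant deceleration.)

v₀ = 44.74 mph × 0.44704 = 20.0006 m/s
a = 67390 km/h² × 7.716049382716049e-05 = 5.19985 m/s²
d = v₀² / (2a) = 20.0006² / (2 × 5.19985) = 400.024 / 10.3997 = 38.465 m
d = 38.465 m / 0.0254 = 1514 in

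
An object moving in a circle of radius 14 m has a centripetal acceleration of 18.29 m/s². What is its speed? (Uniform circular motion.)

v = √(a_c × r) = √(18.29 × 14) = 16.0 m/s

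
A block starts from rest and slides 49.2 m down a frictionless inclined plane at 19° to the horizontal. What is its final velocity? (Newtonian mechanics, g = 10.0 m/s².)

a = g sin(θ) = 10.0 × sin(19°) = 3.2557 m/s²
v = √(2ad) = √(2 × 3.2557 × 49.2) = 17.9 m/s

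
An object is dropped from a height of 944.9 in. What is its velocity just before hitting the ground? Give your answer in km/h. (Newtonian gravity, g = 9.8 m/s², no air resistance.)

h = 944.9 in × 0.0254 = 24.0005 m
v = √(2gh) = √(2 × 9.8 × 24.0005) = 21.6889 m/s
v = 21.6889 m/s / 0.2777777777777778 = 78.08 km/h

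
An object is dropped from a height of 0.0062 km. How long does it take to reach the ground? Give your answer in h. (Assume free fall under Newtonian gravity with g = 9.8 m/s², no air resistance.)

h = 0.0062 km × 1000.0 = 6.2 m
t = √(2h/g) = √(2 × 6.2 / 9.8) = 1.12486 s
t = 1.12486 s / 3600.0 = 0.0003125 h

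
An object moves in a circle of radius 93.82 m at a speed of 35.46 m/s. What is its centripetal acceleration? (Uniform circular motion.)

a_c = v²/r = 35.46²/93.82 = 1257.4116/93.82 = 13.4 m/s²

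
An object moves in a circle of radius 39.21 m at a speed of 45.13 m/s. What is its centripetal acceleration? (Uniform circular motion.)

a_c = v²/r = 45.13²/39.21 = 2036.7169/39.21 = 51.94 m/s²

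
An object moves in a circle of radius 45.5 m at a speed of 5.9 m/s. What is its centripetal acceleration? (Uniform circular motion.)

a_c = v²/r = 5.9²/45.5 = 34.81/45.5 = 0.77 m/s²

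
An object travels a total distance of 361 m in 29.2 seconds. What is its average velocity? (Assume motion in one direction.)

v_avg = Δd / Δt = 361 / 29.2 = 12.36 m/s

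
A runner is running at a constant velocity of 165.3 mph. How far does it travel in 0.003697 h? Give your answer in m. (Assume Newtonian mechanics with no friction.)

v = 165.3 mph × 0.44704 = 73.8957 m/s
t = 0.003697 h × 3600.0 = 13.3092 s
d = v × t = 73.8957 × 13.3092 = 983.5 m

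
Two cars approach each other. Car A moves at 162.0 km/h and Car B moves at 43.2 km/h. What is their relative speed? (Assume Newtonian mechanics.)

v_rel = v_A + v_B = 162.0 + 43.2 = 205.2 km/h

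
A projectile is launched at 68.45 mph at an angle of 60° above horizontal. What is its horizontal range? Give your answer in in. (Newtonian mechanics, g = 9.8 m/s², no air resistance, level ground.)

v₀ = 68.45 mph × 0.44704 = 30.5999 m/s
R = v₀² × sin(2θ) / g = 30.5999² × sin(2 × 60°) / 9.8 = 936.354 × 0.866025 / 9.8 = 82.7455 m
R = 82.7455 m / 0.0254 = 3258 in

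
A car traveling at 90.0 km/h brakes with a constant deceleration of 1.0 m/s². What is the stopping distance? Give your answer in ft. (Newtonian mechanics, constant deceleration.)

v₀ = 90.0 km/h × 0.2777777777777778 = 25.0 m/s
d = v₀² / (2a) = 25.0² / (2 × 1.0) = 625.0 / 2.0 = 312.5 m
d = 312.5 m / 0.3048 = 1025 ft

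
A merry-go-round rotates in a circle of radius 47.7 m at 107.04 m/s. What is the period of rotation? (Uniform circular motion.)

T = 2πr/v = 2π×47.7/107.04 = 2.8 s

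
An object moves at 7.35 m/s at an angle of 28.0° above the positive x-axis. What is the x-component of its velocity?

vₓ = v cos(θ) = 7.35 × cos(28.0°) = 6.49 m/s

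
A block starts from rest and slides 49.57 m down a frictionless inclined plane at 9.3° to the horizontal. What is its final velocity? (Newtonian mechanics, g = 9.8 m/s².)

a = g sin(θ) = 9.8 × sin(9.3°) = 1.5837 m/s²
v = √(2ad) = √(2 × 1.5837 × 49.57) = 12.53 m/s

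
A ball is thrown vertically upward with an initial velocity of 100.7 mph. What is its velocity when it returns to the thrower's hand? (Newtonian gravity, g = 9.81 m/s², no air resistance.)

By conservation of energy (no air resistance), the ball returns to the throw height with the same speed as launch, but directed downward.
|v_ground| = v₀ = 100.7 mph
v_ground = 100.7 mph (downward)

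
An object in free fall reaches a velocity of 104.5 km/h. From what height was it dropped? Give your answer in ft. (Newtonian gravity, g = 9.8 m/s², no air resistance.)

v = 104.5 km/h × 0.2777777777777778 = 29.0278 m/s
h = v² / (2g) = 29.0278² / (2 × 9.8) = 42.9905 m
h = 42.9905 m / 0.3048 = 141.0 ft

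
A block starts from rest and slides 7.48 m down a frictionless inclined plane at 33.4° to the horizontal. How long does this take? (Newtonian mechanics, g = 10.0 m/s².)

a = g sin(θ) = 10.0 × sin(33.4°) = 5.5048 m/s²
t = √(2d/a) = √(2 × 7.48 / 5.5048) = 1.65 s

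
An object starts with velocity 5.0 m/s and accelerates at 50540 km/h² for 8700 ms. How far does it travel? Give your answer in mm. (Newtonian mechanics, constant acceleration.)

a = 50540 km/h² × 7.716049382716049e-05 = 3.89969 m/s²
t = 8700 ms × 0.001 = 8.7 s
d = v₀ × t + ½ × a × t² = 5.0 × 8.7 + 0.5 × 3.89969 × 8.7² = 191.084 m
d = 191.084 m / 0.001 = 191100 mm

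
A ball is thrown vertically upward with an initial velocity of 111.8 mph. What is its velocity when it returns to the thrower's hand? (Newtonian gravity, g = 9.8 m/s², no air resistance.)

By conservation of energy (no air resistance), the ball returns to the throw height with the same speed as launch, but directed downward.
|v_ground| = v₀ = 111.8 mph
v_ground = 111.8 mph (downward)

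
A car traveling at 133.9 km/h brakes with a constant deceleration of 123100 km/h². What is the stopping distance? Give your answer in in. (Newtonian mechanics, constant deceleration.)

v₀ = 133.9 km/h × 0.2777777777777778 = 37.1944 m/s
a = 123100 km/h² × 7.716049382716049e-05 = 9.49846 m/s²
d = v₀² / (2a) = 37.1944² / (2 × 9.49846) = 1383.42 / 18.9969 = 72.8235 m
d = 72.8235 m / 0.0254 = 2867 in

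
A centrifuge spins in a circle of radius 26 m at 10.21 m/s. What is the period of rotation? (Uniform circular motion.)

T = 2πr/v = 2π×26/10.21 = 16.0 s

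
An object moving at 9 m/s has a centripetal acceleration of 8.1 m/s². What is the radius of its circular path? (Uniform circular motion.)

r = v²/a_c = 9²/8.1 = 10.0 m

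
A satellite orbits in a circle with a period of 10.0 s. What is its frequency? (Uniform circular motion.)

f = 1/T = 1/10.0 = 0.1 Hz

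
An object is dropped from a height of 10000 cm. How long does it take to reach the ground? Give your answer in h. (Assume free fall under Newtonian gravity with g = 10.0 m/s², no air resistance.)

h = 10000 cm × 0.01 = 100.0 m
t = √(2h/g) = √(2 × 100.0 / 10.0) = 4.47214 s
t = 4.47214 s / 3600.0 = 0.001242 h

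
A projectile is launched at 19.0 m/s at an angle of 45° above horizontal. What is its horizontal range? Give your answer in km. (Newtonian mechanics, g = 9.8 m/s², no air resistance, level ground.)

R = v₀² × sin(2θ) / g = 19.0² × sin(2 × 45°) / 9.8 = 361.0 × 1.0 / 9.8 = 36.8367 m
R = 36.8367 m / 1000.0 = 0.03684 km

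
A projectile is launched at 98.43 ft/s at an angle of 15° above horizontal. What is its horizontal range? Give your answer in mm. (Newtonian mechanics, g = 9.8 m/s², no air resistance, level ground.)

v₀ = 98.43 ft/s × 0.3048 = 30.0015 m/s
R = v₀² × sin(2θ) / g = 30.0015² × sin(2 × 15°) / 9.8 = 900.09 × 0.5 / 9.8 = 45.923 m
R = 45.923 m / 0.001 = 45920 mm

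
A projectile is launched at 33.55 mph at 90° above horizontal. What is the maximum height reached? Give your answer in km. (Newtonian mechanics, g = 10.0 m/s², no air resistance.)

v₀ = 33.55 mph × 0.44704 = 14.9982 m/s
H = v₀² × sin²(θ) / (2g) = 14.9982² × sin(90°)² / (2 × 10.0) = 224.946 × 1.0 / 20.0 = 11.2473 m
H = 11.2473 m / 1000.0 = 0.01125 km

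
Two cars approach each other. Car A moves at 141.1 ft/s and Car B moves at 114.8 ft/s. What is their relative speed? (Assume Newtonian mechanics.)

v_rel = v_A + v_B = 141.1 + 114.8 = 255.9 ft/s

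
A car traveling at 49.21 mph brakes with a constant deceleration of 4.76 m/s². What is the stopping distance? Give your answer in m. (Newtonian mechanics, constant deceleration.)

v₀ = 49.21 mph × 0.44704 = 21.9988 m/s
d = v₀² / (2a) = 21.9988² / (2 × 4.76) = 483.947 / 9.52 = 50.83 m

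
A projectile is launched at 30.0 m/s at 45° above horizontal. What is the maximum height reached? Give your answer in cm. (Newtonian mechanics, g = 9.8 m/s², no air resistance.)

H = v₀² × sin²(θ) / (2g) = 30.0² × sin(45°)² / (2 × 9.8) = 900.0 × 0.5 / 19.6 = 22.9592 m
H = 22.9592 m / 0.01 = 2296 cm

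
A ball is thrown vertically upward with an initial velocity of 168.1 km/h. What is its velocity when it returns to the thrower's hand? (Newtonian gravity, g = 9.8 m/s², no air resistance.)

By conservation of energy (no air resistance), the ball returns to the throw height with the same speed as launch, but directed downward.
|v_ground| = v₀ = 168.1 km/h
v_ground = 168.1 km/h (downward)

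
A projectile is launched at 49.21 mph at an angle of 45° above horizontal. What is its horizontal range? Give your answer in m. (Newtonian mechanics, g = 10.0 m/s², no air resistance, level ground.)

v₀ = 49.21 mph × 0.44704 = 21.9988 m/s
R = v₀² × sin(2θ) / g = 21.9988² × sin(2 × 45°) / 10.0 = 483.947 × 1.0 / 10.0 = 48.39 m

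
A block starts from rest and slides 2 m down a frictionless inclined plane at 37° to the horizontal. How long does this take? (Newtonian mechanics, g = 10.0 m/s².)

a = g sin(θ) = 10.0 × sin(37°) = 6.0182 m/s²
t = √(2d/a) = √(2 × 2 / 6.0182) = 0.82 s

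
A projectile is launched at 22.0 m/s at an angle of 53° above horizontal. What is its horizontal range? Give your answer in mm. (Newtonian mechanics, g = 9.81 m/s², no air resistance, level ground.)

R = v₀² × sin(2θ) / g = 22.0² × sin(2 × 53°) / 9.81 = 484.0 × 0.961262 / 9.81 = 47.4262 m
R = 47.4262 m / 0.001 = 47430 mm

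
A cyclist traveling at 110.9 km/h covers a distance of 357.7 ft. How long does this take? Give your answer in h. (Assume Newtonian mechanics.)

d = 357.7 ft × 0.3048 = 109.027 m
v = 110.9 km/h × 0.2777777777777778 = 30.8056 m/s
t = d / v = 109.027 / 30.8056 = 3.53919 s
t = 3.53919 s / 3600.0 = 0.0009831 h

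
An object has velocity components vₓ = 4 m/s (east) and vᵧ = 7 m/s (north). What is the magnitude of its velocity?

|v| = √(vₓ² + vᵧ²) = √(4² + 7²) = √(65) = 8.06 m/s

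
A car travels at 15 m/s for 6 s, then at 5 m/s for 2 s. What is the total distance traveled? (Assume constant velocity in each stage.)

d₁ = v₁t₁ = 15 × 6 = 90 m
d₂ = v₂t₂ = 5 × 2 = 10 m
d_total = 90 + 10 = 100 m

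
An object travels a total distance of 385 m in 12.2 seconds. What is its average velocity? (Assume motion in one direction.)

v_avg = Δd / Δt = 385 / 12.2 = 31.56 m/s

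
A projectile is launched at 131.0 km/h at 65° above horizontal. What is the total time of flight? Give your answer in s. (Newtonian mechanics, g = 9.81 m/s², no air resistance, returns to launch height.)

v₀ = 131.0 km/h × 0.2777777777777778 = 36.3889 m/s
T = 2 × v₀ × sin(θ) / g = 2 × 36.3889 × sin(65°) / 9.81 = 2 × 36.3889 × 0.906308 / 9.81 = 6.724 s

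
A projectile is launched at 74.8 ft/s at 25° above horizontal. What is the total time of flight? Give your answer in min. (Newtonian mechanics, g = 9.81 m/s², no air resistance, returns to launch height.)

v₀ = 74.8 ft/s × 0.3048 = 22.799 m/s
T = 2 × v₀ × sin(θ) / g = 2 × 22.799 × sin(25°) / 9.81 = 2 × 22.799 × 0.422618 / 9.81 = 1.96438 s
T = 1.96438 s / 60.0 = 0.03274 min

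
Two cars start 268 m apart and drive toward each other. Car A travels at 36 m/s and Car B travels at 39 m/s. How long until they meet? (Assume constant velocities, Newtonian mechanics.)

Combined speed: v_combined = 36 + 39 = 75 m/s
Time to meet: t = d/v_combined = 268/75 = 3.57 s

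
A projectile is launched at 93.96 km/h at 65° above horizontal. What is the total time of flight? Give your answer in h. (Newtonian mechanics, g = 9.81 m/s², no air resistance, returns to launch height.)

v₀ = 93.96 km/h × 0.2777777777777778 = 26.1 m/s
T = 2 × v₀ × sin(θ) / g = 2 × 26.1 × sin(65°) / 9.81 = 2 × 26.1 × 0.906308 / 9.81 = 4.82256 s
T = 4.82256 s / 3600.0 = 0.00134 h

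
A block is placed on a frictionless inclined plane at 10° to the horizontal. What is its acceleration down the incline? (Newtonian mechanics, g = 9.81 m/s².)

a = g sin(θ) = 9.81 × sin(10°) = 9.81 × 0.1736 = 1.7 m/s²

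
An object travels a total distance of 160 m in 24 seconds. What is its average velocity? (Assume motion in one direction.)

v_avg = Δd / Δt = 160 / 24 = 6.67 m/s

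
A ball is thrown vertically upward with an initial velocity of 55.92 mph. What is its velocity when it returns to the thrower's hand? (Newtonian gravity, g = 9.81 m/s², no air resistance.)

By conservation of energy (no air resistance), the ball returns to the throw height with the same speed as launch, but directed downward.
|v_ground| = v₀ = 55.92 mph
v_ground = 55.92 mph (downward)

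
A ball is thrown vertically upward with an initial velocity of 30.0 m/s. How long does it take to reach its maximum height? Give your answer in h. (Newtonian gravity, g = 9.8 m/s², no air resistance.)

t_up = v₀ / g = 30.0 / 9.8 = 3.06122 s
t_up = 3.06122 s / 3600.0 = 0.0008503 h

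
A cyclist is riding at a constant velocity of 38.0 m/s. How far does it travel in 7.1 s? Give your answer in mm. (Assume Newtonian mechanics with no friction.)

d = v × t = 38.0 × 7.1 = 269.8 m
d = 269.8 m / 0.001 = 269800 mm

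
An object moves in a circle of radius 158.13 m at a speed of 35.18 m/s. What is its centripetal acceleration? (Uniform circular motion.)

a_c = v²/r = 35.18²/158.13 = 1237.6324/158.13 = 7.83 m/s²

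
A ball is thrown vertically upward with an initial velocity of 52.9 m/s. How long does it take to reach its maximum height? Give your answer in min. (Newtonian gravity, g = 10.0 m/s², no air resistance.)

t_up = v₀ / g = 52.9 / 10.0 = 5.29 s
t_up = 5.29 s / 60.0 = 0.08817 min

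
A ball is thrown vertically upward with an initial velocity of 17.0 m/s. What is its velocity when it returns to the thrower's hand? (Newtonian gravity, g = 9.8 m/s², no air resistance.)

By conservation of energy (no air resistance), the ball returns to the throw height with the same speed as launch, but directed downward.
|v_ground| = v₀ = 17.0 m/s
v_ground = 17.0 m/s (downward)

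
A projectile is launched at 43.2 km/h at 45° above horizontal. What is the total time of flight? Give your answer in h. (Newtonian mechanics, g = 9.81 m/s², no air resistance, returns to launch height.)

v₀ = 43.2 km/h × 0.2777777777777778 = 12.0 m/s
T = 2 × v₀ × sin(θ) / g = 2 × 12.0 × sin(45°) / 9.81 = 2 × 12.0 × 0.707107 / 9.81 = 1.72993 s
T = 1.72993 s / 3600.0 = 0.0004805 h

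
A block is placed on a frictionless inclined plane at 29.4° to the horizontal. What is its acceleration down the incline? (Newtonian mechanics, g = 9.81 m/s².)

a = g sin(θ) = 9.81 × sin(29.4°) = 9.81 × 0.4909 = 4.82 m/s²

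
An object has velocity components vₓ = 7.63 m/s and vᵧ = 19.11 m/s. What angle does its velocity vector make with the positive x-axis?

θ = arctan(vᵧ/vₓ) = arctan(19.11/7.63) = 68.23°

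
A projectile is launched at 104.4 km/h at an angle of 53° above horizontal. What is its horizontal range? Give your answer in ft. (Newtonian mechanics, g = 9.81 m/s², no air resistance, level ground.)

v₀ = 104.4 km/h × 0.2777777777777778 = 29.0 m/s
R = v₀² × sin(2θ) / g = 29.0² × sin(2 × 53°) / 9.81 = 841.0 × 0.961262 / 9.81 = 82.4079 m
R = 82.4079 m / 0.3048 = 270.4 ft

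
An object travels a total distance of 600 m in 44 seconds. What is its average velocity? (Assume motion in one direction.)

v_avg = Δd / Δt = 600 / 44 = 13.64 m/s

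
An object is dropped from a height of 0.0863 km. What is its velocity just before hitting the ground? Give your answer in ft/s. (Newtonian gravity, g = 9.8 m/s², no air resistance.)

h = 0.0863 km × 1000.0 = 86.3 m
v = √(2gh) = √(2 × 9.8 × 86.3) = 41.1276 m/s
v = 41.1276 m/s / 0.3048 = 134.9 ft/s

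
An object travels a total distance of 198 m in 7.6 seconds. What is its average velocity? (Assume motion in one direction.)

v_avg = Δd / Δt = 198 / 7.6 = 26.05 m/s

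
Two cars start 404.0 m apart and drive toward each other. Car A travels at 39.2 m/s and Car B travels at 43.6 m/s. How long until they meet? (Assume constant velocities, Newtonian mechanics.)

Combined speed: v_combined = 39.2 + 43.6 = 82.8 m/s
Time to meet: t = d/v_combined = 404.0/82.8 = 4.88 s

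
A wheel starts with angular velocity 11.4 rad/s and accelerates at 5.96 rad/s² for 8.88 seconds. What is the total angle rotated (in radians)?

θ = ω₀t + ½αt² = 11.4×8.88 + ½×5.96×8.88² = 336.22 rad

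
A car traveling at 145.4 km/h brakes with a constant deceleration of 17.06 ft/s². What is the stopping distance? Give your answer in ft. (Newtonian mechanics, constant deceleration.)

v₀ = 145.4 km/h × 0.2777777777777778 = 40.3889 m/s
a = 17.06 ft/s² × 0.3048 = 5.19989 m/s²
d = v₀² / (2a) = 40.3889² / (2 × 5.19989) = 1631.26 / 10.3998 = 156.855 m
d = 156.855 m / 0.3048 = 514.6 ft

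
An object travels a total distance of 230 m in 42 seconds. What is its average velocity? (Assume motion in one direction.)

v_avg = Δd / Δt = 230 / 42 = 5.48 m/s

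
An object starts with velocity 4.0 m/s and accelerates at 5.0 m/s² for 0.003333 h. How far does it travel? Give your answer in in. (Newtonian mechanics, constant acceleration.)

t = 0.003333 h × 3600.0 = 11.9988 s
d = v₀ × t + ½ × a × t² = 4.0 × 11.9988 + 0.5 × 5.0 × 11.9988² = 407.923 m
d = 407.923 m / 0.0254 = 16060 in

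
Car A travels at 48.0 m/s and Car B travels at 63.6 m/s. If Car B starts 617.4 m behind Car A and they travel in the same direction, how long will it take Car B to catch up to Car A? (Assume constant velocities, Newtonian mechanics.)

Relative speed: v_rel = 63.6 - 48.0 = 15.6 m/s
Time to catch: t = d₀/v_rel = 617.4/15.6 = 39.58 s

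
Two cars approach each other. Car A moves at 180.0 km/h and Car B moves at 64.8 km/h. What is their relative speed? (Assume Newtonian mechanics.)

v_rel = v_A + v_B = 180.0 + 64.8 = 244.8 km/h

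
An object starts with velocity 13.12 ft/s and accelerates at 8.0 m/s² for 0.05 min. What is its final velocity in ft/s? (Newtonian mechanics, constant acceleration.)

v₀ = 13.12 ft/s × 0.3048 = 3.99898 m/s
t = 0.05 min × 60.0 = 3.0 s
v = v₀ + a × t = 3.99898 + 8.0 × 3.0 = 27.999 m/s
v = 27.999 m/s / 0.3048 = 91.86 ft/s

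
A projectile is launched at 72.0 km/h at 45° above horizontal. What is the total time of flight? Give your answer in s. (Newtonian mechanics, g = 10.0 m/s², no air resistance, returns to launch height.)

v₀ = 72.0 km/h × 0.2777777777777778 = 20.0 m/s
T = 2 × v₀ × sin(θ) / g = 2 × 20.0 × sin(45°) / 10.0 = 2 × 20.0 × 0.707107 / 10.0 = 2.828 s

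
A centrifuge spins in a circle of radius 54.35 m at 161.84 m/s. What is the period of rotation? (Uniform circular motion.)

T = 2πr/v = 2π×54.35/161.84 = 2.11 s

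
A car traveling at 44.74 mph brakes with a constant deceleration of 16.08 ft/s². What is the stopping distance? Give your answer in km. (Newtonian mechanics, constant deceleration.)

v₀ = 44.74 mph × 0.44704 = 20.0006 m/s
a = 16.08 ft/s² × 0.3048 = 4.90118 m/s²
d = v₀² / (2a) = 20.0006² / (2 × 4.90118) = 400.024 / 9.80236 = 40.8089 m
d = 40.8089 m / 1000.0 = 0.04081 km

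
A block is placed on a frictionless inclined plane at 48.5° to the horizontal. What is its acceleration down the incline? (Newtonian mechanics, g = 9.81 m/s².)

a = g sin(θ) = 9.81 × sin(48.5°) = 9.81 × 0.749 = 7.35 m/s²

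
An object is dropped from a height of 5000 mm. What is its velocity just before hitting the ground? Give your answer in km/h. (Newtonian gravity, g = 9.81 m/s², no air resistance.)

h = 5000 mm × 0.001 = 5.0 m
v = √(2gh) = √(2 × 9.81 × 5.0) = 9.90454 m/s
v = 9.90454 m/s / 0.2777777777777778 = 35.66 km/h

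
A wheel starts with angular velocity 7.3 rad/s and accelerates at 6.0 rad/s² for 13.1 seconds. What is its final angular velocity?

ω = ω₀ + αt = 7.3 + 6.0 × 13.1 = 85.9 rad/s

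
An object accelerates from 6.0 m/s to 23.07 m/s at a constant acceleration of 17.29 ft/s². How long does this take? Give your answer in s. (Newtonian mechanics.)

a = 17.29 ft/s² × 0.3048 = 5.26999 m/s²
t = (v - v₀) / a = (23.07 - 6.0) / 5.26999 = 3.239 s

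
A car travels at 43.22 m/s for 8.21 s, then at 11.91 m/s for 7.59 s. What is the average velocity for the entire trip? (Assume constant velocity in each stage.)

d₁ = v₁t₁ = 43.22 × 8.21 = 354.8362 m
d₂ = v₂t₂ = 11.91 × 7.59 = 90.3969 m
d_total = 445.2331 m, t_total = 15.8 s
v_avg = d_total/t_total = 445.2331/15.8 = 28.18 m/s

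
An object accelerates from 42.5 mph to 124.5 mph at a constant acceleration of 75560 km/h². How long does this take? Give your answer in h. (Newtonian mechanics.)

v₀ = 42.5 mph × 0.44704 = 18.9992 m/s
v = 124.5 mph × 0.44704 = 55.6565 m/s
a = 75560 km/h² × 7.716049382716049e-05 = 5.83025 m/s²
t = (v - v₀) / a = (55.6565 - 18.9992) / 5.83025 = 6.28743 s
t = 6.28743 s / 3600.0 = 0.001747 h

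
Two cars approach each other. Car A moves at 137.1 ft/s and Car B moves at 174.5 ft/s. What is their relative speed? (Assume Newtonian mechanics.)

v_rel = v_A + v_B = 137.1 + 174.5 = 311.6 ft/s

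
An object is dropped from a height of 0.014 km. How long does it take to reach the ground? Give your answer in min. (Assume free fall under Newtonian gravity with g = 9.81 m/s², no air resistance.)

h = 0.014 km × 1000.0 = 14.0 m
t = √(2h/g) = √(2 × 14.0 / 9.81) = 1.68945 s
t = 1.68945 s / 60.0 = 0.02816 min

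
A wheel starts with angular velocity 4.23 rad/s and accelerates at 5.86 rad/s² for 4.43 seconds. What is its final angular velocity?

ω = ω₀ + αt = 4.23 + 5.86 × 4.43 = 30.19 rad/s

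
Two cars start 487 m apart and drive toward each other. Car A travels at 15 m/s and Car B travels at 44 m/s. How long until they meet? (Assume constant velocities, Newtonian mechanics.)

Combined speed: v_combined = 15 + 44 = 59 m/s
Time to meet: t = d/v_combined = 487/59 = 8.25 s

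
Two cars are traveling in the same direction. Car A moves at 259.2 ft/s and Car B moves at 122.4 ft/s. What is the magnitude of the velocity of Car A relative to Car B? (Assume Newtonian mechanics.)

v_rel = |v_A - v_B| = |259.2 - 122.4| = 136.8 ft/s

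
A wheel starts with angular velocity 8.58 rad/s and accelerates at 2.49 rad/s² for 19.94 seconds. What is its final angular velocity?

ω = ω₀ + αt = 8.58 + 2.49 × 19.94 = 58.23 rad/s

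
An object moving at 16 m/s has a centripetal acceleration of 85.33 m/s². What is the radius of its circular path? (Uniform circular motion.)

r = v²/a_c = 16²/85.33 = 3.0 m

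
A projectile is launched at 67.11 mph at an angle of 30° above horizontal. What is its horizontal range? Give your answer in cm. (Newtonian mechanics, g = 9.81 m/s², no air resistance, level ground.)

v₀ = 67.11 mph × 0.44704 = 30.0009 m/s
R = v₀² × sin(2θ) / g = 30.0009² × sin(2 × 30°) / 9.81 = 900.054 × 0.866025 / 9.81 = 79.4566 m
R = 79.4566 m / 0.01 = 7946 cm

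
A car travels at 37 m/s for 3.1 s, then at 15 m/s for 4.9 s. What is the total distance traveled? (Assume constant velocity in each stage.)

d₁ = v₁t₁ = 37 × 3.1 = 114.7 m
d₂ = v₂t₂ = 15 × 4.9 = 73.5 m
d_total = 114.7 + 73.5 = 188.2 m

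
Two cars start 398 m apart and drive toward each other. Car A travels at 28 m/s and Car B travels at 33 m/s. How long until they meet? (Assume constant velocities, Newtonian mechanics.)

Combined speed: v_combined = 28 + 33 = 61 m/s
Time to meet: t = d/v_combined = 398/61 = 6.52 s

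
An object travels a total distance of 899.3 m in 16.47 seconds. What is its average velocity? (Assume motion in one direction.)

v_avg = Δd / Δt = 899.3 / 16.47 = 54.6 m/s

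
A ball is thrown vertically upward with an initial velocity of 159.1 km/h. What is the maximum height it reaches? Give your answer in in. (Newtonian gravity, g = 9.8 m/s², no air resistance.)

v₀ = 159.1 km/h × 0.2777777777777778 = 44.1944 m/s
h_max = v₀² / (2g) = 44.1944² / (2 × 9.8) = 1953.14 / 19.6 = 99.65 m
h_max = 99.65 m / 0.0254 = 3923 in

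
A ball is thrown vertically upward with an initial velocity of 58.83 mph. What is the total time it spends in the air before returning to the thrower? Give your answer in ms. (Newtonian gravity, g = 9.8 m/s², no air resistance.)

v₀ = 58.83 mph × 0.44704 = 26.2994 m/s
t_total = 2 × v₀ / g = 2 × 26.2994 / 9.8 = 5.36722 s
t_total = 5.36722 s / 0.001 = 5367 ms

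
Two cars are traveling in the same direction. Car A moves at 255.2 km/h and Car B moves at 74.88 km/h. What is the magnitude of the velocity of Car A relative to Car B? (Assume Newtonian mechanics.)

v_rel = |v_A - v_B| = |255.2 - 74.88| = 180.32 km/h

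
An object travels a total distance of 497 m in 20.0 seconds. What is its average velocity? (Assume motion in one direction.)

v_avg = Δd / Δt = 497 / 20.0 = 24.85 m/s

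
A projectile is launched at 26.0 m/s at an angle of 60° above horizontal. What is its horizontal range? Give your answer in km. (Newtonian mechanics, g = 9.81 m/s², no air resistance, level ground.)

R = v₀² × sin(2θ) / g = 26.0² × sin(2 × 60°) / 9.81 = 676.0 × 0.866025 / 9.81 = 59.6772 m
R = 59.6772 m / 1000.0 = 0.05968 km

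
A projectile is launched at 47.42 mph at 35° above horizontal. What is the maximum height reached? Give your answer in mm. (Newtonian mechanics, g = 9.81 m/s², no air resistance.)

v₀ = 47.42 mph × 0.44704 = 21.1986 m/s
H = v₀² × sin²(θ) / (2g) = 21.1986² × sin(35°)² / (2 × 9.81) = 449.381 × 0.32899 / 19.62 = 7.53526 m
H = 7.53526 m / 0.001 = 7535 mm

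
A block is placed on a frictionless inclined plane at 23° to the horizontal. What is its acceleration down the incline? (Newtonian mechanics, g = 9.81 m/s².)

a = g sin(θ) = 9.81 × sin(23°) = 9.81 × 0.3907 = 3.83 m/s²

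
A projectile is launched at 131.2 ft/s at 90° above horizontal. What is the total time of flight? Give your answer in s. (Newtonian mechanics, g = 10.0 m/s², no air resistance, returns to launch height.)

v₀ = 131.2 ft/s × 0.3048 = 39.9898 m/s
T = 2 × v₀ × sin(θ) / g = 2 × 39.9898 × sin(90°) / 10.0 = 2 × 39.9898 × 1.0 / 10.0 = 7.998 s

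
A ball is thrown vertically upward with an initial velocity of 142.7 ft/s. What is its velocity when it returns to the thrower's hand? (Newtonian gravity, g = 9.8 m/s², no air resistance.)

By conservation of energy (no air resistance), the ball returns to the throw height with the same speed as launch, but directed downward.
|v_ground| = v₀ = 142.7 ft/s
v_ground = 142.7 ft/s (downward)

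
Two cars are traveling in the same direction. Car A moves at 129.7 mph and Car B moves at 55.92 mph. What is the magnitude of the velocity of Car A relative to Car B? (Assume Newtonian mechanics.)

v_rel = |v_A - v_B| = |129.7 - 55.92| = 73.78 mph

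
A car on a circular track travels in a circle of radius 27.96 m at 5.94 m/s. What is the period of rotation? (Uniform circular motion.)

T = 2πr/v = 2π×27.96/5.94 = 29.58 s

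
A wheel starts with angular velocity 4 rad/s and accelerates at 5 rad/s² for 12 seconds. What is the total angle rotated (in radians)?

θ = ω₀t + ½αt² = 4×12 + ½×5×12² = 408.0 rad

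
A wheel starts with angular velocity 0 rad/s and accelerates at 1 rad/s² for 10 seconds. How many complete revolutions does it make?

θ = ω₀t + ½αt² = 0×10 + ½×1×10² = 50.0 rad
Total revolutions = θ/(2π) = 50.0/(2π) = 7.96
Complete revolutions = ⌊7.96⌋ = 7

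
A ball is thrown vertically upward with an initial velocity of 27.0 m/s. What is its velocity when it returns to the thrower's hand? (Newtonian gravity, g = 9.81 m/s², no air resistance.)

By conservation of energy (no air resistance), the ball returns to the throw height with the same speed as launch, but directed downward.
|v_ground| = v₀ = 27.0 m/s
v_ground = 27.0 m/s (downward)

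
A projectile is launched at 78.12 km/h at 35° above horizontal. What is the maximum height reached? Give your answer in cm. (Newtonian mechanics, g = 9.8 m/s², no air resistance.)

v₀ = 78.12 km/h × 0.2777777777777778 = 21.7 m/s
H = v₀² × sin²(θ) / (2g) = 21.7² × sin(35°)² / (2 × 9.8) = 470.89 × 0.32899 / 19.6 = 7.90398 m
H = 7.90398 m / 0.01 = 790.4 cm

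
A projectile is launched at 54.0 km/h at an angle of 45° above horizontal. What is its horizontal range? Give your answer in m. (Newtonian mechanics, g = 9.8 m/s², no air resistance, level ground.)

v₀ = 54.0 km/h × 0.2777777777777778 = 15.0 m/s
R = v₀² × sin(2θ) / g = 15.0² × sin(2 × 45°) / 9.8 = 225.0 × 1.0 / 9.8 = 22.96 m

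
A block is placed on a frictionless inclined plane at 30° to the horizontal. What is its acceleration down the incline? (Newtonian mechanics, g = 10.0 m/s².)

a = g sin(θ) = 10.0 × sin(30°) = 10.0 × 0.5 = 5.0 m/s²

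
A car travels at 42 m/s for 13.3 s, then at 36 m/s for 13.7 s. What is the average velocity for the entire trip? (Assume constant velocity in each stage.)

d₁ = v₁t₁ = 42 × 13.3 = 558.6 m
d₂ = v₂t₂ = 36 × 13.7 = 493.2 m
d_total = 1051.8 m, t_total = 27.0 s
v_avg = d_total/t_total = 1051.8/27.0 = 38.96 m/s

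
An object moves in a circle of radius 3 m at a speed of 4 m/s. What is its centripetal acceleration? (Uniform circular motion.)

a_c = v²/r = 4²/3 = 16/3 = 5.33 m/s²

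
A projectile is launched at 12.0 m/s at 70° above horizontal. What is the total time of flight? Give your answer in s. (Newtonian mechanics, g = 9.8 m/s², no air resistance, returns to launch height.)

T = 2 × v₀ × sin(θ) / g = 2 × 12.0 × sin(70°) / 9.8 = 2 × 12.0 × 0.939693 / 9.8 = 2.301 s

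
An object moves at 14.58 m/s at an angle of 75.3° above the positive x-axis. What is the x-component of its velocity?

vₓ = v cos(θ) = 14.58 × cos(75.3°) = 3.7 m/s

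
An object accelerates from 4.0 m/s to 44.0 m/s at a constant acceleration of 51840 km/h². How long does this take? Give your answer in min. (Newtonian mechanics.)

a = 51840 km/h² × 7.716049382716049e-05 = 4.0 m/s²
t = (v - v₀) / a = (44.0 - 4.0) / 4.0 = 10.0 s
t = 10.0 s / 60.0 = 0.1667 min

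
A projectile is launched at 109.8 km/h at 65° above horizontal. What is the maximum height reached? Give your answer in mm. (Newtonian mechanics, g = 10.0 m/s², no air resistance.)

v₀ = 109.8 km/h × 0.2777777777777778 = 30.5 m/s
H = v₀² × sin²(θ) / (2g) = 30.5² × sin(65°)² / (2 × 10.0) = 930.25 × 0.821394 / 20.0 = 38.2051 m
H = 38.2051 m / 0.001 = 38210 mm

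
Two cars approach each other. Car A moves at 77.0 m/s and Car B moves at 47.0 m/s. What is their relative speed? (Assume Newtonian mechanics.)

v_rel = v_A + v_B = 77.0 + 47.0 = 124.0 m/s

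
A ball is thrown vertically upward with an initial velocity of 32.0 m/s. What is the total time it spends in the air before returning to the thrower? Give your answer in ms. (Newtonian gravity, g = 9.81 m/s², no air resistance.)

t_total = 2 × v₀ / g = 2 × 32.0 / 9.81 = 6.52396 s
t_total = 6.52396 s / 0.001 = 6524 ms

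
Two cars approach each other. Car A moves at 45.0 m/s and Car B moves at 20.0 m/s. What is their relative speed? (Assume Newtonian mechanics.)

v_rel = v_A + v_B = 45.0 + 20.0 = 65.0 m/s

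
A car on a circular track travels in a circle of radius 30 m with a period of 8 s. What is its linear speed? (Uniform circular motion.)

v = 2πr/T = 2π×30/8 = 23.56 m/s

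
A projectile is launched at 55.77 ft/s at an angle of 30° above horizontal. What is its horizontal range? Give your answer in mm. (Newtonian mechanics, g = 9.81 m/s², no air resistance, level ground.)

v₀ = 55.77 ft/s × 0.3048 = 16.9987 m/s
R = v₀² × sin(2θ) / g = 16.9987² × sin(2 × 30°) / 9.81 = 288.956 × 0.866025 / 9.81 = 25.509 m
R = 25.509 m / 0.001 = 25510 mm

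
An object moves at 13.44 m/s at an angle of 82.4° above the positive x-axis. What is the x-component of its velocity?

vₓ = v cos(θ) = 13.44 × cos(82.4°) = 1.78 m/s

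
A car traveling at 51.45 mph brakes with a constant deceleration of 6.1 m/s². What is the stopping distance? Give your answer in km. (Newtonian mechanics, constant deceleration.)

v₀ = 51.45 mph × 0.44704 = 23.0002 m/s
d = v₀² / (2a) = 23.0002² / (2 × 6.1) = 529.009 / 12.2 = 43.3614 m
d = 43.3614 m / 1000.0 = 0.04336 km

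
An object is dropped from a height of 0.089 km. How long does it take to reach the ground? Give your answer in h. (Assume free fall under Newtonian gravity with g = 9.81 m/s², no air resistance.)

h = 0.089 km × 1000.0 = 89.0 m
t = √(2h/g) = √(2 × 89.0 / 9.81) = 4.25967 s
t = 4.25967 s / 3600.0 = 0.001183 h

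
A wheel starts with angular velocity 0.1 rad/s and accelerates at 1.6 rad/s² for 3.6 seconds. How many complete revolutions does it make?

θ = ω₀t + ½αt² = 0.1×3.6 + ½×1.6×3.6² = 10.728 rad
Total revolutions = θ/(2π) = 10.728/(2π) = 1.71
Complete revolutions = ⌊1.71⌋ = 1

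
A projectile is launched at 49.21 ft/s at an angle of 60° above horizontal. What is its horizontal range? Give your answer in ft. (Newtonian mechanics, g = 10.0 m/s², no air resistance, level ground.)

v₀ = 49.21 ft/s × 0.3048 = 14.9992 m/s
R = v₀² × sin(2θ) / g = 14.9992² × sin(2 × 60°) / 10.0 = 224.976 × 0.866025 / 10.0 = 19.4835 m
R = 19.4835 m / 0.3048 = 63.92 ft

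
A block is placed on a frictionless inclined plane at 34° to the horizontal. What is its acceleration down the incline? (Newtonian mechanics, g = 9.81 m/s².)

a = g sin(θ) = 9.81 × sin(34°) = 9.81 × 0.5592 = 5.49 m/s²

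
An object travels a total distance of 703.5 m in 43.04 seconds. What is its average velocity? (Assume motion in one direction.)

v_avg = Δd / Δt = 703.5 / 43.04 = 16.35 m/s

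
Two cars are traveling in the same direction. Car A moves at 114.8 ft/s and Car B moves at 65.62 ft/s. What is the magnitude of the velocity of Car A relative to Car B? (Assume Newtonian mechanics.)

v_rel = |v_A - v_B| = |114.8 - 65.62| = 49.18 ft/s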